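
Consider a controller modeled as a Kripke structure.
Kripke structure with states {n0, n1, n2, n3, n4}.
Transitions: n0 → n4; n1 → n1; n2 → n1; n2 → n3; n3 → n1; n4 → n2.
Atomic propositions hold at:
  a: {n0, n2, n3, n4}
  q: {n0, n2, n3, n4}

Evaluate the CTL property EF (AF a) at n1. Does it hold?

AF a: least fixpoint, start Z0 = {n0, n2, n3, n4}, add states with every successor in Z. Already a fixed point.
Sat(AF a) = {n0, n2, n3, n4}
EF (AF a): least fixpoint, start Z0 = {n0, n2, n3, n4}, add states with some successor in Z. Already a fixed point.
Sat(EF (AF a)) = {n0, n2, n3, n4}
n1 ∉ Sat(EF (AF a)) = {n0, n2, n3, n4}, so the formula does not hold at n1.

No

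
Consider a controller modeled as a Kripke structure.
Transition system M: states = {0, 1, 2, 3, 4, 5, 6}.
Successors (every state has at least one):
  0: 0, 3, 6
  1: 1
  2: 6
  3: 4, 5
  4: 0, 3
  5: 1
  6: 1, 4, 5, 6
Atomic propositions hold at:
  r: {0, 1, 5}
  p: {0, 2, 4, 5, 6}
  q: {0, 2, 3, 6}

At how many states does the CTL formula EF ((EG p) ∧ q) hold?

5

EG p: greatest fixpoint, start Z0 = {0, 2, 4, 5, 6}, keep only states in Sat with some successor in Z. Z1 = {0, 2, 4, 6}; fixed.
Sat(EG p) = {0, 2, 4, 6}
Sat((EG p) ∧ q) = {0, 2, 6}
EF ((EG p) ∧ q): least fixpoint, start Z0 = {0, 2, 6}, add states with some successor in Z. Z1 = {0, 2, 4, 6}; Z2 = {0, 2, 3, 4, 6}; fixed.
Sat(EF ((EG p) ∧ q)) = {0, 2, 3, 4, 6}
|Sat(EF ((EG p) ∧ q))| = |{0, 2, 3, 4, 6}| = 5.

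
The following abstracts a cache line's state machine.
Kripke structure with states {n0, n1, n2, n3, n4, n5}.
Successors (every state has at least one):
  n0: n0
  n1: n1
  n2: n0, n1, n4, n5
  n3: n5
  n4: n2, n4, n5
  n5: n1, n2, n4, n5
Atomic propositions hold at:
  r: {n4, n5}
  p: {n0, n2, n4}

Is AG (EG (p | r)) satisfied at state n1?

Sat(p | r) = {n0, n2, n4, n5}
EG (p | r): greatest fixpoint, start Z0 = {n0, n2, n4, n5}, keep only states in Sat with some successor in Z. Already a fixed point.
Sat(EG (p | r)) = {n0, n2, n4, n5}
AG (EG (p | r)): greatest fixpoint, start Z0 = {n0, n2, n4, n5}, keep only states in Sat with every successor in Z. Z1 = {n0, n4}; Z2 = {n0}; fixed.
Sat(AG (EG (p | r))) = {n0}
n1 ∉ Sat(AG (EG (p | r))) = {n0}, so the formula does not hold at n1.

No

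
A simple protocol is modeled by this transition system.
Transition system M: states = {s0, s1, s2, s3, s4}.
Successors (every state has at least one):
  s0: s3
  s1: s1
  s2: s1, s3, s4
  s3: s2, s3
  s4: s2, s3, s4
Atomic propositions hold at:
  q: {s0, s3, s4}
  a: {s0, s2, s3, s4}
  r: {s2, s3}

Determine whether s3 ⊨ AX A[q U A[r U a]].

A[r U a]: least fixpoint, start Z0 = Sat(a) = {s0, s2, s3, s4}, add states in Sat(r) with every successor in Z. Already a fixed point.
Sat(A[r U a]) = {s0, s2, s3, s4}
A[q U A[r U a]]: least fixpoint, start Z0 = Sat(A[r U a]) = {s0, s2, s3, s4}, add states in Sat(q) with every successor in Z. Already a fixed point.
Sat(A[q U A[r U a]]) = {s0, s2, s3, s4}
Sat(AX A[q U A[r U a]]) = {s : every successor in {s0, s2, s3, s4}} = {s0, s3, s4}
s3 ∈ Sat(AX A[q U A[r U a]]) = {s0, s3, s4}, so the formula holds at s3.

Yes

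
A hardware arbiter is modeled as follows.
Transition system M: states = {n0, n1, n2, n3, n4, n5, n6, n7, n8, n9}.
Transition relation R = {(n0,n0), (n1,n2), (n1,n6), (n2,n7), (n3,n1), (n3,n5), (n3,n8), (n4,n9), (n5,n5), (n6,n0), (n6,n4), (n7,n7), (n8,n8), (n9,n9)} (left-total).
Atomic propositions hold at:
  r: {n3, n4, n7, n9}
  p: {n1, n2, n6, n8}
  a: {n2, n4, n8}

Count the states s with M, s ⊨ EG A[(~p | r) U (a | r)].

Sat(~p) = {n0, n3, n4, n5, n7, n9}
Sat(~p | r) = {n0, n3, n4, n5, n7, n9}
Sat(a | r) = {n2, n3, n4, n7, n8, n9}
A[(~p | r) U (a | r)]: least fixpoint, start Z0 = Sat((a | r)) = {n2, n3, n4, n7, n8, n9}, add states in Sat(~p | r) with every successor in Z. Already a fixed point.
Sat(A[(~p | r) U (a | r)]) = {n2, n3, n4, n7, n8, n9}
EG A[(~p | r) U (a | r)]: greatest fixpoint, start Z0 = {n2, n3, n4, n7, n8, n9}, keep only states in Sat with some successor in Z. Already a fixed point.
Sat(EG A[(~p | r) U (a | r)]) = {n2, n3, n4, n7, n8, n9}
|Sat(EG A[(~p | r) U (a | r)])| = |{n2, n3, n4, n7, n8, n9}| = 6.

6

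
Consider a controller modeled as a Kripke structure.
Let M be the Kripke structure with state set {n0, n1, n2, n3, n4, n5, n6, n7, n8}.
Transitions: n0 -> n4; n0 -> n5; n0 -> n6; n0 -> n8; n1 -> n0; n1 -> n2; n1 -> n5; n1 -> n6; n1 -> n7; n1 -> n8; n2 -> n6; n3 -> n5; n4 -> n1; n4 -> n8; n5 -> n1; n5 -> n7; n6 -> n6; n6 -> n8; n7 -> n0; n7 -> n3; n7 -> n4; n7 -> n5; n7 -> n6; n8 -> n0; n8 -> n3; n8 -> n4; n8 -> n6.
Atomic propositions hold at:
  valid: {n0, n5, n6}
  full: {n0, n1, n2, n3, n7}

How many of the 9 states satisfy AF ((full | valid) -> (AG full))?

Sat(full | valid) = {n0, n1, n2, n3, n5, n6, n7}
AG full: greatest fixpoint, start Z0 = {n0, n1, n2, n3, n7}, keep only states in Sat with every successor in Z. Z1 = ∅; fixed.
Sat(AG full) = ∅
Sat((full | valid) -> (AG full)) = {n4, n8}
AF ((full | valid) -> (AG full)): least fixpoint, start Z0 = {n4, n8}, add states with every successor in Z. Already a fixed point.
Sat(AF ((full | valid) -> (AG full))) = {n4, n8}
|Sat(AF ((full | valid) -> (AG full)))| = |{n4, n8}| = 2.

2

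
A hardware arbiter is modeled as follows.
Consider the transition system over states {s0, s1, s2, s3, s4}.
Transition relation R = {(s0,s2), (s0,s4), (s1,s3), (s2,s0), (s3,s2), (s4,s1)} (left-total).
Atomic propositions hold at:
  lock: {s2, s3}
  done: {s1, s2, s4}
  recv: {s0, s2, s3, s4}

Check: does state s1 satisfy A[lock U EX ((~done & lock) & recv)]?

Sat(~done) = {s0, s3}
Sat(~done & lock) = {s3}
Sat((~done & lock) & recv) = {s3}
Sat(EX ((~done & lock) & recv)) = {s : some successor in {s3}} = {s1}
A[lock U EX ((~done & lock) & recv)]: least fixpoint, start Z0 = Sat(EX ((~done & lock) & recv)) = {s1}, add states in Sat(lock) with every successor in Z. Already a fixed point.
Sat(A[lock U EX ((~done & lock) & recv)]) = {s1}
s1 ∈ Sat(A[lock U EX ((~done & lock) & recv)]) = {s1}, so the formula holds at s1.

Yes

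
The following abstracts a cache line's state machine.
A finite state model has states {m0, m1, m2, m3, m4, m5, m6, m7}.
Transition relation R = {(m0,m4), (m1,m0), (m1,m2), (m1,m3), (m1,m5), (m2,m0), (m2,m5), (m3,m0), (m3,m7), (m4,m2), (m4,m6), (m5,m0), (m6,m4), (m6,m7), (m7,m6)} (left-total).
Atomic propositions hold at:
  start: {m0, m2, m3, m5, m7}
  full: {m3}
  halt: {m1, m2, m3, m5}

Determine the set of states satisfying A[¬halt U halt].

Sat(¬halt) = {m0, m4, m6, m7}
A[¬halt U halt]: least fixpoint, start Z0 = Sat(halt) = {m1, m2, m3, m5}, add states in Sat(¬halt) with every successor in Z. Already a fixed point.
Sat(A[¬halt U halt]) = {m1, m2, m3, m5}

{m1, m2, m3, m5}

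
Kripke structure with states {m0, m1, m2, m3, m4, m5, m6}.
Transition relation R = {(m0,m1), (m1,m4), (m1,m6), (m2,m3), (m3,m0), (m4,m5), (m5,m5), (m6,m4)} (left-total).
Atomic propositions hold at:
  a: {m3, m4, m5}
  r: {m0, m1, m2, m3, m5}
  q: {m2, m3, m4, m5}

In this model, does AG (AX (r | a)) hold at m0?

Sat(r | a) = {m0, m1, m2, m3, m4, m5}
Sat(AX (r | a)) = {s : every successor in {m0, m1, m2, m3, m4, m5}} = {m0, m2, m3, m4, m5, m6}
AG (AX (r | a)): greatest fixpoint, start Z0 = {m0, m2, m3, m4, m5, m6}, keep only states in Sat with every successor in Z. Z1 = {m2, m3, m4, m5, m6}; Z2 = {m2, m4, m5, m6}; Z3 = {m4, m5, m6}; fixed.
Sat(AG (AX (r | a))) = {m4, m5, m6}
m0 ∉ Sat(AG (AX (r | a))) = {m4, m5, m6}, so the formula does not hold at m0.

No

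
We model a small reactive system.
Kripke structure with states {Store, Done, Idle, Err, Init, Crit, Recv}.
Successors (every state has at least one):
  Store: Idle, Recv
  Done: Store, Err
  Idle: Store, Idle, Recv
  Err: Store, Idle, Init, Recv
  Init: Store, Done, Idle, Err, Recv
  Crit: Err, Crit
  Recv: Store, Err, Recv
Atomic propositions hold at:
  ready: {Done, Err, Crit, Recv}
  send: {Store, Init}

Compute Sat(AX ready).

Sat(AX ready) = {s : every successor in {Done, Err, Crit, Recv}} = {Crit}

{Crit}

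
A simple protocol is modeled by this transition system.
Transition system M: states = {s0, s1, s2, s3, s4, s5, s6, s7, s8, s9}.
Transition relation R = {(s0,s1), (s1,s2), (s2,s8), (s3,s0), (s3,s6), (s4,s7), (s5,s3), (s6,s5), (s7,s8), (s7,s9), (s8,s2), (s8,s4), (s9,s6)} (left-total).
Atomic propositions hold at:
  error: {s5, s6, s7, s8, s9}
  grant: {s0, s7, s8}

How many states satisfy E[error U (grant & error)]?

Sat(grant & error) = {s7, s8}
E[error U (grant & error)]: least fixpoint, start Z0 = Sat((grant & error)) = {s7, s8}, add states in Sat(error) with some successor in Z. Already a fixed point.
Sat(E[error U (grant & error)]) = {s7, s8}
|Sat(E[error U (grant & error)])| = |{s7, s8}| = 2.

2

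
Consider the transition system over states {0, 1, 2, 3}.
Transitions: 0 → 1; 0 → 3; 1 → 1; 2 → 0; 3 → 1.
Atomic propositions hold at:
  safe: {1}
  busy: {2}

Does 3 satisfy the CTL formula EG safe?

No

EG safe: greatest fixpoint, start Z0 = {1}, keep only states in Sat with some successor in Z. Already a fixed point.
Sat(EG safe) = {1}
3 ∉ Sat(EG safe) = {1}, so the formula does not hold at 3.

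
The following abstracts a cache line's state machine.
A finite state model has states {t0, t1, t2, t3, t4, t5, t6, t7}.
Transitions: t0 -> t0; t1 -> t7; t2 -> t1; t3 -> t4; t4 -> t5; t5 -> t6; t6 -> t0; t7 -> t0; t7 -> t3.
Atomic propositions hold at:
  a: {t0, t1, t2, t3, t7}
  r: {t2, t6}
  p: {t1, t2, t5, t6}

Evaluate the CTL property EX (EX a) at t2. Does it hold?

Sat(EX a) = {s : some successor in {t0, t1, t2, t3, t7}} = {t0, t1, t2, t6, t7}
Sat(EX (EX a)) = {s : some successor in {t0, t1, t2, t6, t7}} = {t0, t1, t2, t5, t6, t7}
t2 ∈ Sat(EX (EX a)) = {t0, t1, t2, t5, t6, t7}, so the formula holds at t2.

Yes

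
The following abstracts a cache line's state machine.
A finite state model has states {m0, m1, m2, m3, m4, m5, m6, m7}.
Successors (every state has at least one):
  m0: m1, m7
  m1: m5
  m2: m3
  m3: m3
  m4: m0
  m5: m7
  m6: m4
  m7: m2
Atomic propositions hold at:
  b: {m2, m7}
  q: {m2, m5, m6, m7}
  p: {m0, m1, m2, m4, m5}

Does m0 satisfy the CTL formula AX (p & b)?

Sat(p & b) = {m2}
Sat(AX (p & b)) = {s : every successor in {m2}} = {m7}
m0 ∉ Sat(AX (p & b)) = {m7}, so the formula does not hold at m0.

No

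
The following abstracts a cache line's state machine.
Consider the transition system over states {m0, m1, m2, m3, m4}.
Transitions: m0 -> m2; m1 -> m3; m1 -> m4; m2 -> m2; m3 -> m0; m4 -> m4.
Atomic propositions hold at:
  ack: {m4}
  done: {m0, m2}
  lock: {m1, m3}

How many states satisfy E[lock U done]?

4

E[lock U done]: least fixpoint, start Z0 = Sat(done) = {m0, m2}, add states in Sat(lock) with some successor in Z. Z1 = {m0, m2, m3}; Z2 = {m0, m1, m2, m3}; fixed.
Sat(E[lock U done]) = {m0, m1, m2, m3}
|Sat(E[lock U done])| = |{m0, m1, m2, m3}| = 4.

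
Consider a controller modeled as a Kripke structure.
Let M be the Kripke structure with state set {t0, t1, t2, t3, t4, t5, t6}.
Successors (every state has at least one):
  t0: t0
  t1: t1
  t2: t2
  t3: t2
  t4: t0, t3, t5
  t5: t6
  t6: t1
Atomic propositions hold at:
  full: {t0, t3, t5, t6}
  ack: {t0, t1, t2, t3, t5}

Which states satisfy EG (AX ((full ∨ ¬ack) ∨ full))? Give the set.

Sat(¬ack) = {t4, t6}
Sat(full ∨ ¬ack) = {t0, t3, t4, t5, t6}
Sat((full ∨ ¬ack) ∨ full) = {t0, t3, t4, t5, t6}
Sat(AX ((full ∨ ¬ack) ∨ full)) = {s : every successor in {t0, t3, t4, t5, t6}} = {t0, t4, t5}
EG (AX ((full ∨ ¬ack) ∨ full)): greatest fixpoint, start Z0 = {t0, t4, t5}, keep only states in Sat with some successor in Z. Z1 = {t0, t4}; fixed.
Sat(EG (AX ((full ∨ ¬ack) ∨ full))) = {t0, t4}

{t0, t4}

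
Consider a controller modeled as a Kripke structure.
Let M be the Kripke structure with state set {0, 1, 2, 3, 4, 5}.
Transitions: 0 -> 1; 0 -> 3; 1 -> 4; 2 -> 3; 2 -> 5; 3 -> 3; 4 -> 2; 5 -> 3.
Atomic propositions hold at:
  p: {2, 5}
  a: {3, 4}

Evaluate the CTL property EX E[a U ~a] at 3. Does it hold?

Sat(~a) = {0, 1, 2, 5}
E[a U ~a]: least fixpoint, start Z0 = Sat(~a) = {0, 1, 2, 5}, add states in Sat(a) with some successor in Z. Z1 = {0, 1, 2, 4, 5}; fixed.
Sat(E[a U ~a]) = {0, 1, 2, 4, 5}
Sat(EX E[a U ~a]) = {s : some successor in {0, 1, 2, 4, 5}} = {0, 1, 2, 4}
3 ∉ Sat(EX E[a U ~a]) = {0, 1, 2, 4}, so the formula does not hold at 3.

No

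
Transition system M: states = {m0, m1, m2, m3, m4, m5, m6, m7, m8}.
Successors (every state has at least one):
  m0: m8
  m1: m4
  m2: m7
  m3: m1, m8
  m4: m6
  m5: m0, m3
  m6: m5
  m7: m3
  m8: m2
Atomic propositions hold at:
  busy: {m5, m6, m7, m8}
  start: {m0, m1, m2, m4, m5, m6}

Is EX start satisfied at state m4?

Yes

Sat(EX start) = {s : some successor in {m0, m1, m2, m4, m5, m6}} = {m1, m3, m4, m5, m6, m8}
m4 ∈ Sat(EX start) = {m1, m3, m4, m5, m6, m8}, so the formula holds at m4.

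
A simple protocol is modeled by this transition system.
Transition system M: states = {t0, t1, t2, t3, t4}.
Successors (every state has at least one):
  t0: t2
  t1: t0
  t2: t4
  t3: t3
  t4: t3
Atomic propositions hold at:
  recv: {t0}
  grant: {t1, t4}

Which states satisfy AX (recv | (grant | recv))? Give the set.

Sat(grant | recv) = {t0, t1, t4}
Sat(recv | (grant | recv)) = {t0, t1, t4}
Sat(AX (recv | (grant | recv))) = {s : every successor in {t0, t1, t4}} = {t1, t2}

{t1, t2}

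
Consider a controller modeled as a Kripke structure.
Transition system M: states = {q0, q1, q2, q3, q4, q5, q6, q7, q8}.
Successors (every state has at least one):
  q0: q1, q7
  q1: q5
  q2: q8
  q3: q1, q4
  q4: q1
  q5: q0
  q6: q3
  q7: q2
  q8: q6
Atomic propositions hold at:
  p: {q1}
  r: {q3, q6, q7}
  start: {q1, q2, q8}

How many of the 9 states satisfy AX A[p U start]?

3

A[p U start]: least fixpoint, start Z0 = Sat(start) = {q1, q2, q8}, add states in Sat(p) with every successor in Z. Already a fixed point.
Sat(A[p U start]) = {q1, q2, q8}
Sat(AX A[p U start]) = {s : every successor in {q1, q2, q8}} = {q2, q4, q7}
|Sat(AX A[p U start])| = |{q2, q4, q7}| = 3.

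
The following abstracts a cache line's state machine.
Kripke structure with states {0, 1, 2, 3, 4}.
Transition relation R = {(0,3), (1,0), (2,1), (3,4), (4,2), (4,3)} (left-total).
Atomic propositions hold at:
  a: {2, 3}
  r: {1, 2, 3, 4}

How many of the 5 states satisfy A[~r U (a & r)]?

3

Sat(~r) = {0}
Sat(a & r) = {2, 3}
A[~r U (a & r)]: least fixpoint, start Z0 = Sat((a & r)) = {2, 3}, add states in Sat(~r) with every successor in Z. Z1 = {0, 2, 3}; fixed.
Sat(A[~r U (a & r)]) = {0, 2, 3}
|Sat(A[~r U (a & r)])| = |{0, 2, 3}| = 3.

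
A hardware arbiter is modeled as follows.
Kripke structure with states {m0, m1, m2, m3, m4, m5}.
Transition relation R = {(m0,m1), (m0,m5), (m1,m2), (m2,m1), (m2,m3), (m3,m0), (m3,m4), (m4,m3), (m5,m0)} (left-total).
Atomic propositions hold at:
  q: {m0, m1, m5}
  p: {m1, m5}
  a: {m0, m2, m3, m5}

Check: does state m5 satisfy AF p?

AF p: least fixpoint, start Z0 = {m1, m5}, add states with every successor in Z. Z1 = {m0, m1, m5}; fixed.
Sat(AF p) = {m0, m1, m5}
m5 ∈ Sat(AF p) = {m0, m1, m5}, so the formula holds at m5.

Yes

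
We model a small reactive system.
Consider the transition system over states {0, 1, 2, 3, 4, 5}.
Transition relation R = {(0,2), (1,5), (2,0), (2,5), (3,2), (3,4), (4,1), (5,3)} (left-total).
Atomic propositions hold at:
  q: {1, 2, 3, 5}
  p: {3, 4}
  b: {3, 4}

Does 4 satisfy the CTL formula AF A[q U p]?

A[q U p]: least fixpoint, start Z0 = Sat(p) = {3, 4}, add states in Sat(q) with every successor in Z. Z1 = {3, 4, 5}; Z2 = {1, 3, 4, 5}; fixed.
Sat(A[q U p]) = {1, 3, 4, 5}
AF A[q U p]: least fixpoint, start Z0 = {1, 3, 4, 5}, add states with every successor in Z. Already a fixed point.
Sat(AF A[q U p]) = {1, 3, 4, 5}
4 ∈ Sat(AF A[q U p]) = {1, 3, 4, 5}, so the formula holds at 4.

Yes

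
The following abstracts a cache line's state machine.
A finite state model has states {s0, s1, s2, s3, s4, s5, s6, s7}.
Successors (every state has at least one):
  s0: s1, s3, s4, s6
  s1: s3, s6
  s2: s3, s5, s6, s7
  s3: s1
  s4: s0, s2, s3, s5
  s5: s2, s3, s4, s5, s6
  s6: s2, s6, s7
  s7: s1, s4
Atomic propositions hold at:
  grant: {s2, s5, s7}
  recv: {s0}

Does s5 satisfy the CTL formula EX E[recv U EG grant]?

Yes

EG grant: greatest fixpoint, start Z0 = {s2, s5, s7}, keep only states in Sat with some successor in Z. Z1 = {s2, s5}; fixed.
Sat(EG grant) = {s2, s5}
E[recv U EG grant]: least fixpoint, start Z0 = Sat(EG grant) = {s2, s5}, add states in Sat(recv) with some successor in Z. Already a fixed point.
Sat(E[recv U EG grant]) = {s2, s5}
Sat(EX E[recv U EG grant]) = {s : some successor in {s2, s5}} = {s2, s4, s5, s6}
s5 ∈ Sat(EX E[recv U EG grant]) = {s2, s4, s5, s6}, so the formula holds at s5.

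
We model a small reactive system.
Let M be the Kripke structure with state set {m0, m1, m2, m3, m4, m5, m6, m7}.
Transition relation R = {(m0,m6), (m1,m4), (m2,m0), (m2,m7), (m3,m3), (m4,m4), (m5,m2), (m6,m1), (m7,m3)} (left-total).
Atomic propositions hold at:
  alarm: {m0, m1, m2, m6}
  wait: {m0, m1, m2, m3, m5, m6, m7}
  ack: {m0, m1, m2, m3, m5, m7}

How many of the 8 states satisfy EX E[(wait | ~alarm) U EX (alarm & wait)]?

3

Sat(~alarm) = {m3, m4, m5, m7}
Sat(wait | ~alarm) = {m0, m1, m2, m3, m4, m5, m6, m7}
Sat(alarm & wait) = {m0, m1, m2, m6}
Sat(EX (alarm & wait)) = {s : some successor in {m0, m1, m2, m6}} = {m0, m2, m5, m6}
E[(wait | ~alarm) U EX (alarm & wait)]: least fixpoint, start Z0 = Sat(EX (alarm & wait)) = {m0, m2, m5, m6}, add states in Sat(wait | ~alarm) with some successor in Z. Already a fixed point.
Sat(E[(wait | ~alarm) U EX (alarm & wait)]) = {m0, m2, m5, m6}
Sat(EX E[(wait | ~alarm) U EX (alarm & wait)]) = {s : some successor in {m0, m2, m5, m6}} = {m0, m2, m5}
|Sat(EX E[(wait | ~alarm) U EX (alarm & wait)])| = |{m0, m2, m5}| = 3.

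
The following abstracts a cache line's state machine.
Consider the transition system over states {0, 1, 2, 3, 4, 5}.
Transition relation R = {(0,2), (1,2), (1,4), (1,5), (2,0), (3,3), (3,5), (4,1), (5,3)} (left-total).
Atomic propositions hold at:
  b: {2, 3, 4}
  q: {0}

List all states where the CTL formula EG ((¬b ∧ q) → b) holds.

Sat(¬b) = {0, 1, 5}
Sat(¬b ∧ q) = {0}
Sat((¬b ∧ q) → b) = {1, 2, 3, 4, 5}
EG ((¬b ∧ q) → b): greatest fixpoint, start Z0 = {1, 2, 3, 4, 5}, keep only states in Sat with some successor in Z. Z1 = {1, 3, 4, 5}; fixed.
Sat(EG ((¬b ∧ q) → b)) = {1, 3, 4, 5}

{1, 3, 4, 5}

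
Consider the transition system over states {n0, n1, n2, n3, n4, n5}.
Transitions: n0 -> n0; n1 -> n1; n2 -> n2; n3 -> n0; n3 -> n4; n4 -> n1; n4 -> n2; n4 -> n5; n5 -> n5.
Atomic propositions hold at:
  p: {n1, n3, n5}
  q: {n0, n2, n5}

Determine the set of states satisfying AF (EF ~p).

Sat(~p) = {n0, n2, n4}
EF ~p: least fixpoint, start Z0 = {n0, n2, n4}, add states with some successor in Z. Z1 = {n0, n2, n3, n4}; fixed.
Sat(EF ~p) = {n0, n2, n3, n4}
AF (EF ~p): least fixpoint, start Z0 = {n0, n2, n3, n4}, add states with every successor in Z. Already a fixed point.
Sat(AF (EF ~p)) = {n0, n2, n3, n4}

{n0, n2, n3, n4}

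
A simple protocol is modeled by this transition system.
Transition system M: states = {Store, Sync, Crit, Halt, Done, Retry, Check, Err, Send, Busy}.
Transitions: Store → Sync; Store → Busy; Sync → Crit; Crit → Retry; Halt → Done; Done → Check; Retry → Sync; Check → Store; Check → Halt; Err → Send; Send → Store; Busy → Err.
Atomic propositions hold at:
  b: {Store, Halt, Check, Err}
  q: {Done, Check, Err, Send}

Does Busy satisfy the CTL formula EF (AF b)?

AF b: least fixpoint, start Z0 = {Store, Halt, Check, Err}, add states with every successor in Z. Z1 = {Store, Halt, Done, Check, Err, Send, Busy}; fixed.
Sat(AF b) = {Store, Halt, Done, Check, Err, Send, Busy}
EF (AF b): least fixpoint, start Z0 = {Store, Halt, Done, Check, Err, Send, Busy}, add states with some successor in Z. Already a fixed point.
Sat(EF (AF b)) = {Store, Halt, Done, Check, Err, Send, Busy}
Busy ∈ Sat(EF (AF b)) = {Store, Halt, Done, Check, Err, Send, Busy}, so the formula holds at Busy.

Yes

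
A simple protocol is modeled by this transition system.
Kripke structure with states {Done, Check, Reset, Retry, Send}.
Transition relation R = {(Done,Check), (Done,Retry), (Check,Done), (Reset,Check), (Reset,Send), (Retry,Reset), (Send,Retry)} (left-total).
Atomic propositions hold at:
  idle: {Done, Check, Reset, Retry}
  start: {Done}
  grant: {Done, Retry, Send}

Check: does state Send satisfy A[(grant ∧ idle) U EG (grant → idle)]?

Sat(grant ∧ idle) = {Done, Retry}
Sat(grant → idle) = {Done, Check, Reset, Retry}
EG (grant → idle): greatest fixpoint, start Z0 = {Done, Check, Reset, Retry}, keep only states in Sat with some successor in Z. Already a fixed point.
Sat(EG (grant → idle)) = {Done, Check, Reset, Retry}
A[(grant ∧ idle) U EG (grant → idle)]: least fixpoint, start Z0 = Sat(EG (grant → idle)) = {Done, Check, Reset, Retry}, add states in Sat(grant ∧ idle) with every successor in Z. Already a fixed point.
Sat(A[(grant ∧ idle) U EG (grant → idle)]) = {Done, Check, Reset, Retry}
Send ∉ Sat(A[(grant ∧ idle) U EG (grant → idle)]) = {Done, Check, Reset, Retry}, so the formula does not hold at Send.

No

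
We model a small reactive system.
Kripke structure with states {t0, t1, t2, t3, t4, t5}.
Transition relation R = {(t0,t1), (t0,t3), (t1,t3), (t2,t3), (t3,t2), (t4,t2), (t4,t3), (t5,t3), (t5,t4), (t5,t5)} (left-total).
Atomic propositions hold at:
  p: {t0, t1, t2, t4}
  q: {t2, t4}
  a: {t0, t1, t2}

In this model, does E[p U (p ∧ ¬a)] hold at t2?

Sat(¬a) = {t3, t4, t5}
Sat(p ∧ ¬a) = {t4}
E[p U (p ∧ ¬a)]: least fixpoint, start Z0 = Sat((p ∧ ¬a)) = {t4}, add states in Sat(p) with some successor in Z. Already a fixed point.
Sat(E[p U (p ∧ ¬a)]) = {t4}
t2 ∉ Sat(E[p U (p ∧ ¬a)]) = {t4}, so the formula does not hold at t2.

No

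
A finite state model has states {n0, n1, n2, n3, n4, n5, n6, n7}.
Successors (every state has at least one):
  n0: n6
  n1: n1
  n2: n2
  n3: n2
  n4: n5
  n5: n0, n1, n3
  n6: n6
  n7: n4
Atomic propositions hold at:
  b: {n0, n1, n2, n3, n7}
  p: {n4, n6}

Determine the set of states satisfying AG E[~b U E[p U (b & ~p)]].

Sat(~b) = {n4, n5, n6}
Sat(~p) = {n0, n1, n2, n3, n5, n7}
Sat(b & ~p) = {n0, n1, n2, n3, n7}
E[p U (b & ~p)]: least fixpoint, start Z0 = Sat((b & ~p)) = {n0, n1, n2, n3, n7}, add states in Sat(p) with some successor in Z. Already a fixed point.
Sat(E[p U (b & ~p)]) = {n0, n1, n2, n3, n7}
E[~b U E[p U (b & ~p)]]: least fixpoint, start Z0 = Sat(E[p U (b & ~p)]) = {n0, n1, n2, n3, n7}, add states in Sat(~b) with some successor in Z. Z1 = {n0, n1, n2, n3, n5, n7}; Z2 = {n0, n1, n2, n3, n4, n5, n7}; fixed.
Sat(E[~b U E[p U (b & ~p)]]) = {n0, n1, n2, n3, n4, n5, n7}
AG E[~b U E[p U (b & ~p)]]: greatest fixpoint, start Z0 = {n0, n1, n2, n3, n4, n5, n7}, keep only states in Sat with every successor in Z. Z1 = {n1, n2, n3, n4, n5, n7}; Z2 = {n1, n2, n3, n4, n7}; Z3 = {n1, n2, n3, n7}; Z4 = {n1, n2, n3}; fixed.
Sat(AG E[~b U E[p U (b & ~p)]]) = {n1, n2, n3}

{n1, n2, n3}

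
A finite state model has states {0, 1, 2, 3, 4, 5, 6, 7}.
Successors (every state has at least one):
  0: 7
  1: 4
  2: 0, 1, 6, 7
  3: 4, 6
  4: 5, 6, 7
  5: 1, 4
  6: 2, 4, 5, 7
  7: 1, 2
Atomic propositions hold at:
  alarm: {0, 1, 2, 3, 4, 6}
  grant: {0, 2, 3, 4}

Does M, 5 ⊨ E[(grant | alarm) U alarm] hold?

Sat(grant | alarm) = {0, 1, 2, 3, 4, 6}
E[(grant | alarm) U alarm]: least fixpoint, start Z0 = Sat(alarm) = {0, 1, 2, 3, 4, 6}, add states in Sat(grant | alarm) with some successor in Z. Already a fixed point.
Sat(E[(grant | alarm) U alarm]) = {0, 1, 2, 3, 4, 6}
5 ∉ Sat(E[(grant | alarm) U alarm]) = {0, 1, 2, 3, 4, 6}, so the formula does not hold at 5.

No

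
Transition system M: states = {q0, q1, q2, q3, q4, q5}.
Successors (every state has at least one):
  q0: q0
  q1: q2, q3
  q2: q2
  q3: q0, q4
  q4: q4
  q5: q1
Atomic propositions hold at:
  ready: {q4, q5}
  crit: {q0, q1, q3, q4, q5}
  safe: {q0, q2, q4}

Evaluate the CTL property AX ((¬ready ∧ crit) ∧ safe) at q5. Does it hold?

No

Sat(¬ready) = {q0, q1, q2, q3}
Sat(¬ready ∧ crit) = {q0, q1, q3}
Sat((¬ready ∧ crit) ∧ safe) = {q0}
Sat(AX ((¬ready ∧ crit) ∧ safe)) = {s : every successor in {q0}} = {q0}
q5 ∉ Sat(AX ((¬ready ∧ crit) ∧ safe)) = {q0}, so the formula does not hold at q5.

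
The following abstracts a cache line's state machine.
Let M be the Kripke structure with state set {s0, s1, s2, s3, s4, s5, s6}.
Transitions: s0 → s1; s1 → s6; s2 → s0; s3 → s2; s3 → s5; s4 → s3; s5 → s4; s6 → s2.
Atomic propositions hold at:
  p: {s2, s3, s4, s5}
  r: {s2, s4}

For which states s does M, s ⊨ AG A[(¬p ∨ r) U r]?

{s0, s1, s2, s6}

Sat(¬p) = {s0, s1, s6}
Sat(¬p ∨ r) = {s0, s1, s2, s4, s6}
A[(¬p ∨ r) U r]: least fixpoint, start Z0 = Sat(r) = {s2, s4}, add states in Sat(¬p ∨ r) with every successor in Z. Z1 = {s2, s4, s6}; Z2 = {s1, s2, s4, s6}; Z3 = {s0, s1, s2, s4, s6}; fixed.
Sat(A[(¬p ∨ r) U r]) = {s0, s1, s2, s4, s6}
AG A[(¬p ∨ r) U r]: greatest fixpoint, start Z0 = {s0, s1, s2, s4, s6}, keep only states in Sat with every successor in Z. Z1 = {s0, s1, s2, s6}; fixed.
Sat(AG A[(¬p ∨ r) U r]) = {s0, s1, s2, s6}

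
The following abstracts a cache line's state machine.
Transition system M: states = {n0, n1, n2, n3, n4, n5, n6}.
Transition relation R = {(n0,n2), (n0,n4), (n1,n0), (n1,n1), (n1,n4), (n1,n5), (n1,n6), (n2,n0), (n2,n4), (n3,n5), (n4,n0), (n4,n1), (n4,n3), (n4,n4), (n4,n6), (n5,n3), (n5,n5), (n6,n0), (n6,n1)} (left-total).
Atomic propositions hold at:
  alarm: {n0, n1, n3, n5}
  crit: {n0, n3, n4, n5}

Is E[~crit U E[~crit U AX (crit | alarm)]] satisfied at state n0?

No

Sat(~crit) = {n1, n2, n6}
Sat(crit | alarm) = {n0, n1, n3, n4, n5}
Sat(AX (crit | alarm)) = {s : every successor in {n0, n1, n3, n4, n5}} = {n2, n3, n5, n6}
E[~crit U AX (crit | alarm)]: least fixpoint, start Z0 = Sat(AX (crit | alarm)) = {n2, n3, n5, n6}, add states in Sat(~crit) with some successor in Z. Z1 = {n1, n2, n3, n5, n6}; fixed.
Sat(E[~crit U AX (crit | alarm)]) = {n1, n2, n3, n5, n6}
E[~crit U E[~crit U AX (crit | alarm)]]: least fixpoint, start Z0 = Sat(E[~crit U AX (crit | alarm)]) = {n1, n2, n3, n5, n6}, add states in Sat(~crit) with some successor in Z. Already a fixed point.
Sat(E[~crit U E[~crit U AX (crit | alarm)]]) = {n1, n2, n3, n5, n6}
n0 ∉ Sat(E[~crit U E[~crit U AX (crit | alarm)]]) = {n1, n2, n3, n5, n6}, so the formula does not hold at n0.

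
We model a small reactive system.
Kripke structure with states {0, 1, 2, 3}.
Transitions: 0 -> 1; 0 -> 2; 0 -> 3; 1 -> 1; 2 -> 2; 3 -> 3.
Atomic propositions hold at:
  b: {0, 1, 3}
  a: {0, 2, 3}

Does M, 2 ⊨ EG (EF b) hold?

EF b: least fixpoint, start Z0 = {0, 1, 3}, add states with some successor in Z. Already a fixed point.
Sat(EF b) = {0, 1, 3}
EG (EF b): greatest fixpoint, start Z0 = {0, 1, 3}, keep only states in Sat with some successor in Z. Already a fixed point.
Sat(EG (EF b)) = {0, 1, 3}
2 ∉ Sat(EG (EF b)) = {0, 1, 3}, so the formula does not hold at 2.

No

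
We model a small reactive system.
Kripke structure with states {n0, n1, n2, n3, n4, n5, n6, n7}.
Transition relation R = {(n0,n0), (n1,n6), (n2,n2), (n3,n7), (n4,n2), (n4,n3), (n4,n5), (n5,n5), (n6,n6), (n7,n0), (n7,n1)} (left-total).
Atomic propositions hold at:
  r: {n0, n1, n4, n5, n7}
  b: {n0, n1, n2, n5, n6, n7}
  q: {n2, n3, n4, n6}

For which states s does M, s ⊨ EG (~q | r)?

Sat(~q) = {n0, n1, n5, n7}
Sat(~q | r) = {n0, n1, n4, n5, n7}
EG (~q | r): greatest fixpoint, start Z0 = {n0, n1, n4, n5, n7}, keep only states in Sat with some successor in Z. Z1 = {n0, n4, n5, n7}; fixed.
Sat(EG (~q | r)) = {n0, n4, n5, n7}

{n0, n4, n5, n7}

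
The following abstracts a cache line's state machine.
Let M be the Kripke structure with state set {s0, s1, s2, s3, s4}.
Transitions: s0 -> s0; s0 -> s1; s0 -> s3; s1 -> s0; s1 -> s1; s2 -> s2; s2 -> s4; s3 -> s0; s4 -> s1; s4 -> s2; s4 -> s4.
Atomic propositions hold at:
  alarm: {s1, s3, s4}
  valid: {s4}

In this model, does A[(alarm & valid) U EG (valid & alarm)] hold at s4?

Yes

Sat(alarm & valid) = {s4}
Sat(valid & alarm) = {s4}
EG (valid & alarm): greatest fixpoint, start Z0 = {s4}, keep only states in Sat with some successor in Z. Already a fixed point.
Sat(EG (valid & alarm)) = {s4}
A[(alarm & valid) U EG (valid & alarm)]: least fixpoint, start Z0 = Sat(EG (valid & alarm)) = {s4}, add states in Sat(alarm & valid) with every successor in Z. Already a fixed point.
Sat(A[(alarm & valid) U EG (valid & alarm)]) = {s4}
s4 ∈ Sat(A[(alarm & valid) U EG (valid & alarm)]) = {s4}, so the formula holds at s4.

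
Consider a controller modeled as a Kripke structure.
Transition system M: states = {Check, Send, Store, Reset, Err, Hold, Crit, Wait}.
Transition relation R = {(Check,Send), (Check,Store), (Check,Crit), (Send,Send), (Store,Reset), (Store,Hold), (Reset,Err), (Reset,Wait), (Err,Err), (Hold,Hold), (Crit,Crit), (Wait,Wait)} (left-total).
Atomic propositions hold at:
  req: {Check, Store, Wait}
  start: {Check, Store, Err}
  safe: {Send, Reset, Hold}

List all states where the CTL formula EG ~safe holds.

{Check, Err, Crit, Wait}

Sat(~safe) = {Check, Store, Err, Crit, Wait}
EG ~safe: greatest fixpoint, start Z0 = {Check, Store, Err, Crit, Wait}, keep only states in Sat with some successor in Z. Z1 = {Check, Err, Crit, Wait}; fixed.
Sat(EG ~safe) = {Check, Err, Crit, Wait}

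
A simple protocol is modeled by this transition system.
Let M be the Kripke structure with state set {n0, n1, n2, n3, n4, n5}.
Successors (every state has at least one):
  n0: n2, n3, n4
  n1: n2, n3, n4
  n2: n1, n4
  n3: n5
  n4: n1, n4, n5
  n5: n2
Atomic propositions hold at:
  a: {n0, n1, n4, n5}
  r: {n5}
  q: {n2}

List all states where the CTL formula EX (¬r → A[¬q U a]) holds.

Sat(¬r) = {n0, n1, n2, n3, n4}
Sat(¬q) = {n0, n1, n3, n4, n5}
A[¬q U a]: least fixpoint, start Z0 = Sat(a) = {n0, n1, n4, n5}, add states in Sat(¬q) with every successor in Z. Z1 = {n0, n1, n3, n4, n5}; fixed.
Sat(A[¬q U a]) = {n0, n1, n3, n4, n5}
Sat(¬r → A[¬q U a]) = {n0, n1, n3, n4, n5}
Sat(EX (¬r → A[¬q U a])) = {s : some successor in {n0, n1, n3, n4, n5}} = {n0, n1, n2, n3, n4}

{n0, n1, n2, n3, n4}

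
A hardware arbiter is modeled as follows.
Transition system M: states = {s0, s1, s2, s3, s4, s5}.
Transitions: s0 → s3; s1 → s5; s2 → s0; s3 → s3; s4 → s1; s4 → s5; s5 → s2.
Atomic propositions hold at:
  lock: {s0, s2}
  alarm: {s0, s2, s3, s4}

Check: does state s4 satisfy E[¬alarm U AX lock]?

Sat(¬alarm) = {s1, s5}
Sat(AX lock) = {s : every successor in {s0, s2}} = {s2, s5}
E[¬alarm U AX lock]: least fixpoint, start Z0 = Sat(AX lock) = {s2, s5}, add states in Sat(¬alarm) with some successor in Z. Z1 = {s1, s2, s5}; fixed.
Sat(E[¬alarm U AX lock]) = {s1, s2, s5}
s4 ∉ Sat(E[¬alarm U AX lock]) = {s1, s2, s5}, so the formula does not hold at s4.

No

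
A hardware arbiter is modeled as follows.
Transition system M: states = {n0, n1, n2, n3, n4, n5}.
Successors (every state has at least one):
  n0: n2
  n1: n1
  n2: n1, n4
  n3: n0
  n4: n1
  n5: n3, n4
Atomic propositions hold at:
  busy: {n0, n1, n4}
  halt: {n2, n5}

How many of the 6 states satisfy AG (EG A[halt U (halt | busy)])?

4

Sat(halt | busy) = {n0, n1, n2, n4, n5}
A[halt U (halt | busy)]: least fixpoint, start Z0 = Sat((halt | busy)) = {n0, n1, n2, n4, n5}, add states in Sat(halt) with every successor in Z. Already a fixed point.
Sat(A[halt U (halt | busy)]) = {n0, n1, n2, n4, n5}
EG A[halt U (halt | busy)]: greatest fixpoint, start Z0 = {n0, n1, n2, n4, n5}, keep only states in Sat with some successor in Z. Already a fixed point.
Sat(EG A[halt U (halt | busy)]) = {n0, n1, n2, n4, n5}
AG (EG A[halt U (halt | busy)]): greatest fixpoint, start Z0 = {n0, n1, n2, n4, n5}, keep only states in Sat with every successor in Z. Z1 = {n0, n1, n2, n4}; fixed.
Sat(AG (EG A[halt U (halt | busy)])) = {n0, n1, n2, n4}
|Sat(AG (EG A[halt U (halt | busy)]))| = |{n0, n1, n2, n4}| = 4.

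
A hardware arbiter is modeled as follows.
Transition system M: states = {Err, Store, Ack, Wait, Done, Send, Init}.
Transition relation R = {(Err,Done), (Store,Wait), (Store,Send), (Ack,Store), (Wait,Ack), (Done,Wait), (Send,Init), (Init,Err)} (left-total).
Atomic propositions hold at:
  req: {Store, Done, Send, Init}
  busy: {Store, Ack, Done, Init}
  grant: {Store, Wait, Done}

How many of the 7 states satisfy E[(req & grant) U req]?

4

Sat(req & grant) = {Store, Done}
E[(req & grant) U req]: least fixpoint, start Z0 = Sat(req) = {Store, Done, Send, Init}, add states in Sat(req & grant) with some successor in Z. Already a fixed point.
Sat(E[(req & grant) U req]) = {Store, Done, Send, Init}
|Sat(E[(req & grant) U req])| = |{Store, Done, Send, Init}| = 4.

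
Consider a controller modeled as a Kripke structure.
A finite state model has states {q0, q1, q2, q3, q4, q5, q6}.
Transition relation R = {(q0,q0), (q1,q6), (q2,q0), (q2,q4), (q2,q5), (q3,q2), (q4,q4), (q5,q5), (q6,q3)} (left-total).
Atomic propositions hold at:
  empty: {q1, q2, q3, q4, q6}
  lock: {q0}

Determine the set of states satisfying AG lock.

AG lock: greatest fixpoint, start Z0 = {q0}, keep only states in Sat with every successor in Z. Already a fixed point.
Sat(AG lock) = {q0}

{q0}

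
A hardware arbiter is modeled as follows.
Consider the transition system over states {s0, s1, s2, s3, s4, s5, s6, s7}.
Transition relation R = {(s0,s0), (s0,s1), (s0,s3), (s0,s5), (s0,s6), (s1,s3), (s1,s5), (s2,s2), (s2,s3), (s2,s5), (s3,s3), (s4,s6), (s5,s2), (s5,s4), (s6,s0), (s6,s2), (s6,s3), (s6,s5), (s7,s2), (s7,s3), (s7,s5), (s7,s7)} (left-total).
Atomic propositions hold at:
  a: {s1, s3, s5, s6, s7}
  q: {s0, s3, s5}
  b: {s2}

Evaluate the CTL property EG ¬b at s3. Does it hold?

Sat(¬b) = {s0, s1, s3, s4, s5, s6, s7}
EG ¬b: greatest fixpoint, start Z0 = {s0, s1, s3, s4, s5, s6, s7}, keep only states in Sat with some successor in Z. Already a fixed point.
Sat(EG ¬b) = {s0, s1, s3, s4, s5, s6, s7}
s3 ∈ Sat(EG ¬b) = {s0, s1, s3, s4, s5, s6, s7}, so the formula holds at s3.

Yes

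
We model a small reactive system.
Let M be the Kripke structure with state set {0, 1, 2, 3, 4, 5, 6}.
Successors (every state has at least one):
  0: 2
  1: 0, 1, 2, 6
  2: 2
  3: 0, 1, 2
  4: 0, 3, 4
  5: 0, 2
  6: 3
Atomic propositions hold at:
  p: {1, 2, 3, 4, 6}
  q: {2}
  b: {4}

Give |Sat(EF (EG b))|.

EG b: greatest fixpoint, start Z0 = {4}, keep only states in Sat with some successor in Z. Already a fixed point.
Sat(EG b) = {4}
EF (EG b): least fixpoint, start Z0 = {4}, add states with some successor in Z. Already a fixed point.
Sat(EF (EG b)) = {4}
|Sat(EF (EG b))| = |{4}| = 1.

1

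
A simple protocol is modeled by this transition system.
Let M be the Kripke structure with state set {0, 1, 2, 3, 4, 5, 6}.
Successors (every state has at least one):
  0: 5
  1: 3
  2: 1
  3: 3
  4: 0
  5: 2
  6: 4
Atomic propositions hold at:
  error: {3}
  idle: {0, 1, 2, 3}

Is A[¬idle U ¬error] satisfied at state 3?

No

Sat(¬idle) = {4, 5, 6}
Sat(¬error) = {0, 1, 2, 4, 5, 6}
A[¬idle U ¬error]: least fixpoint, start Z0 = Sat(¬error) = {0, 1, 2, 4, 5, 6}, add states in Sat(¬idle) with every successor in Z. Already a fixed point.
Sat(A[¬idle U ¬error]) = {0, 1, 2, 4, 5, 6}
3 ∉ Sat(A[¬idle U ¬error]) = {0, 1, 2, 4, 5, 6}, so the formula does not hold at 3.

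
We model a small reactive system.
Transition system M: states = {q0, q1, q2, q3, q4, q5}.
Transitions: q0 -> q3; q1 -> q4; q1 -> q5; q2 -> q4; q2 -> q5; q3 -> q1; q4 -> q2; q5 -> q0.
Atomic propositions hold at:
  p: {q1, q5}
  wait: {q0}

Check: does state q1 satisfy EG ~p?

No

Sat(~p) = {q0, q2, q3, q4}
EG ~p: greatest fixpoint, start Z0 = {q0, q2, q3, q4}, keep only states in Sat with some successor in Z. Z1 = {q0, q2, q4}; Z2 = {q2, q4}; fixed.
Sat(EG ~p) = {q2, q4}
q1 ∉ Sat(EG ~p) = {q2, q4}, so the formula does not hold at q1.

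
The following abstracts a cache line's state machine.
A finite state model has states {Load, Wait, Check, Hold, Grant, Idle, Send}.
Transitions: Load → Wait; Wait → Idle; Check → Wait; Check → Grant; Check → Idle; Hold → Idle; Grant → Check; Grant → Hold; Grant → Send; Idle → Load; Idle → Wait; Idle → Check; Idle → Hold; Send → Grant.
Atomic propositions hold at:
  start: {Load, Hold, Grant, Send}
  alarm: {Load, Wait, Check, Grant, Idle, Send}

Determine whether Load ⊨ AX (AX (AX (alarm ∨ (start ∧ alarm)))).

No

Sat(start ∧ alarm) = {Load, Grant, Send}
Sat(alarm ∨ (start ∧ alarm)) = {Load, Wait, Check, Grant, Idle, Send}
Sat(AX (alarm ∨ (start ∧ alarm))) = {s : every successor in {Load, Wait, Check, Grant, Idle, Send}} = {Load, Wait, Check, Hold, Send}
Sat(AX (AX (alarm ∨ (start ∧ alarm)))) = {s : every successor in {Load, Wait, Check, Hold, Send}} = {Load, Grant, Idle}
Sat(AX (AX (AX (alarm ∨ (start ∧ alarm))))) = {s : every successor in {Load, Grant, Idle}} = {Wait, Hold, Send}
Load ∉ Sat(AX (AX (AX (alarm ∨ (start ∧ alarm))))) = {Wait, Hold, Send}, so the formula does not hold at Load.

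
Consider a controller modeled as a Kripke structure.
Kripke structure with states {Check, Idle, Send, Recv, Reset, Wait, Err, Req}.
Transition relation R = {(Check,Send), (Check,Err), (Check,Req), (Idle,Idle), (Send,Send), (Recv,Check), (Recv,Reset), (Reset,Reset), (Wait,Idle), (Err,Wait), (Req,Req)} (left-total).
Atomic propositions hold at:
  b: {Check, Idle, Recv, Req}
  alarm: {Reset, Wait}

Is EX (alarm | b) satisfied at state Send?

Sat(alarm | b) = {Check, Idle, Recv, Reset, Wait, Req}
Sat(EX (alarm | b)) = {s : some successor in {Check, Idle, Recv, Reset, Wait, Req}} = {Check, Idle, Recv, Reset, Wait, Err, Req}
Send ∉ Sat(EX (alarm | b)) = {Check, Idle, Recv, Reset, Wait, Err, Req}, so the formula does not hold at Send.

No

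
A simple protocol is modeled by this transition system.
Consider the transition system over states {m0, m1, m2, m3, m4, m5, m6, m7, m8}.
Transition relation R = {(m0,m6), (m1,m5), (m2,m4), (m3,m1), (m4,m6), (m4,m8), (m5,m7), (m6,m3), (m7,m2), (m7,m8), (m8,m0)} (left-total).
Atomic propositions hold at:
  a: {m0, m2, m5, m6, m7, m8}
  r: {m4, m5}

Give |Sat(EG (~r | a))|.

Sat(~r) = {m0, m1, m2, m3, m6, m7, m8}
Sat(~r | a) = {m0, m1, m2, m3, m5, m6, m7, m8}
EG (~r | a): greatest fixpoint, start Z0 = {m0, m1, m2, m3, m5, m6, m7, m8}, keep only states in Sat with some successor in Z. Z1 = {m0, m1, m3, m5, m6, m7, m8}; fixed.
Sat(EG (~r | a)) = {m0, m1, m3, m5, m6, m7, m8}
|Sat(EG (~r | a))| = |{m0, m1, m3, m5, m6, m7, m8}| = 7.

7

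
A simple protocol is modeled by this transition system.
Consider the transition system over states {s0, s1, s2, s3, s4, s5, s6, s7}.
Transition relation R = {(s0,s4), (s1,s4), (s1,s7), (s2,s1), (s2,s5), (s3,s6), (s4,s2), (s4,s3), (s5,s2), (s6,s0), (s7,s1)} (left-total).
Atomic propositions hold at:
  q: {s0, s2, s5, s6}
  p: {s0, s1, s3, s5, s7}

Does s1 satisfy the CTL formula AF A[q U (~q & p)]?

Yes

Sat(~q) = {s1, s3, s4, s7}
Sat(~q & p) = {s1, s3, s7}
A[q U (~q & p)]: least fixpoint, start Z0 = Sat((~q & p)) = {s1, s3, s7}, add states in Sat(q) with every successor in Z. Already a fixed point.
Sat(A[q U (~q & p)]) = {s1, s3, s7}
AF A[q U (~q & p)]: least fixpoint, start Z0 = {s1, s3, s7}, add states with every successor in Z. Already a fixed point.
Sat(AF A[q U (~q & p)]) = {s1, s3, s7}
s1 ∈ Sat(AF A[q U (~q & p)]) = {s1, s3, s7}, so the formula holds at s1.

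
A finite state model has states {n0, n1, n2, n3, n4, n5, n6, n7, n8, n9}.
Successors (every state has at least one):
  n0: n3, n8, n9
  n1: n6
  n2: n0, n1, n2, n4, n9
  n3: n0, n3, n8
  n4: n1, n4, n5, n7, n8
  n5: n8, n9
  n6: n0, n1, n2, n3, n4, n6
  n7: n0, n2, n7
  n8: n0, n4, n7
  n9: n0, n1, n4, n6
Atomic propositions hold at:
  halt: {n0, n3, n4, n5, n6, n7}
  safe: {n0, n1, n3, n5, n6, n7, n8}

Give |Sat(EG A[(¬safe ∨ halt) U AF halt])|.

Sat(¬safe) = {n2, n4, n9}
Sat(¬safe ∨ halt) = {n0, n2, n3, n4, n5, n6, n7, n9}
AF halt: least fixpoint, start Z0 = {n0, n3, n4, n5, n6, n7}, add states with every successor in Z. Z1 = {n0, n1, n3, n4, n5, n6, n7, n8}; Z2 = {n0, n1, n3, n4, n5, n6, n7, n8, n9}; fixed.
Sat(AF halt) = {n0, n1, n3, n4, n5, n6, n7, n8, n9}
A[(¬safe ∨ halt) U AF halt]: least fixpoint, start Z0 = Sat(AF halt) = {n0, n1, n3, n4, n5, n6, n7, n8, n9}, add states in Sat(¬safe ∨ halt) with every successor in Z. Already a fixed point.
Sat(A[(¬safe ∨ halt) U AF halt]) = {n0, n1, n3, n4, n5, n6, n7, n8, n9}
EG A[(¬safe ∨ halt) U AF halt]: greatest fixpoint, start Z0 = {n0, n1, n3, n4, n5, n6, n7, n8, n9}, keep only states in Sat with some successor in Z. Already a fixed point.
Sat(EG A[(¬safe ∨ halt) U AF halt]) = {n0, n1, n3, n4, n5, n6, n7, n8, n9}
|Sat(EG A[(¬safe ∨ halt) U AF halt])| = |{n0, n1, n3, n4, n5, n6, n7, n8, n9}| = 9.

9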